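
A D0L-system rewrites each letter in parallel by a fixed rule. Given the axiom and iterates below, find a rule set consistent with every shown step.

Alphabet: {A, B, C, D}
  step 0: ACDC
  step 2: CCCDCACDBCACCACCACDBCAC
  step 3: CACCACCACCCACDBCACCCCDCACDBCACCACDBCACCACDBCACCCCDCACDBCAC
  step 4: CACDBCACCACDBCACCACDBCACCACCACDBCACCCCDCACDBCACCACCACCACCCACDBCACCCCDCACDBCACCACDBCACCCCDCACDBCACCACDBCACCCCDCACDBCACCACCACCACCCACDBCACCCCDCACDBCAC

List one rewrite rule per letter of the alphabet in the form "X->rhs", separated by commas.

  step 3 ⇒ step 4: CACCACCACCCACDBCACCCCDCACDBCACCACDBCACCACDBCACCCCDCACDBCAC ⇒ CAC·DB·CAC·CAC·DB·CAC·CAC·DB·CAC·CAC·CAC·DB·CAC·C·CCD·CAC·DB·CAC·CAC·CAC·CAC·C·CAC·DB·CAC·C·CCD·CAC·DB·CAC·CAC·DB·CAC·C·CCD·CAC·DB·CAC·CAC·DB·CAC·C·CCD·CAC·DB·CAC·CAC·CAC·CAC·C·CAC·DB·CAC·C·CCD·CAC·DB·CAC
    A ↦ DB
    B ↦ CCD
    C ↦ CAC
    D ↦ C

A->DB, B->CCD, C->CAC, D->C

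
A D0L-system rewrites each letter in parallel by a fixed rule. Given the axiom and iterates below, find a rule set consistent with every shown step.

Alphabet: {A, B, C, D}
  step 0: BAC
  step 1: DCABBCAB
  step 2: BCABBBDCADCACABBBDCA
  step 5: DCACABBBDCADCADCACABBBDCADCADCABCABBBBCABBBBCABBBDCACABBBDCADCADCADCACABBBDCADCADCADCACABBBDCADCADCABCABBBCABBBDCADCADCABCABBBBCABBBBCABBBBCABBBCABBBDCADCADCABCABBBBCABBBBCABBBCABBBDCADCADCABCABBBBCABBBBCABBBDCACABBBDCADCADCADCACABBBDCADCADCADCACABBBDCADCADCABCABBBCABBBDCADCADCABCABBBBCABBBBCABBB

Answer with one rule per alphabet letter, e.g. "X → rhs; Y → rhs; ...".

A->BB, B->DCA, C->CAB, D->B

  step 1 ⇒ step 2: DCABBCAB ⇒ B·CAB·BB·DCA·DCA·CAB·BB·DCA
    A ↦ BB
    B ↦ DCA
    C ↦ CAB
    D ↦ B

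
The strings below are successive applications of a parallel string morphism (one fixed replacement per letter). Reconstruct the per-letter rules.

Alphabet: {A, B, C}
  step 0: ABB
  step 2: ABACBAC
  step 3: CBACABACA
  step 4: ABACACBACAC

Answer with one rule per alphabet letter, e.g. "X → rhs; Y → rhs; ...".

  step 3 ⇒ step 4: CBACABACA ⇒ A·BA·C·A·C·BA·C·A·C
    A ↦ C
    B ↦ BA
    C ↦ A

A->C, B->BA, C->A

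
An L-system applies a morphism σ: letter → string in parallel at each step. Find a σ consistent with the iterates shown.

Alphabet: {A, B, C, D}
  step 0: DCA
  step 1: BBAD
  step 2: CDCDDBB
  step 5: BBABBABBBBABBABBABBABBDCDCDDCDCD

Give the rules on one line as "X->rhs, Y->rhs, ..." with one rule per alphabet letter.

A->D, B->CD, C->A, D->BB

  step 1 ⇒ step 2: BBAD ⇒ CD·CD·D·BB
    A ↦ D
    B ↦ CD
    D ↦ BB
  step 0 ⇒ step 1: DCA ⇒ BB·A·D
    C ↦ A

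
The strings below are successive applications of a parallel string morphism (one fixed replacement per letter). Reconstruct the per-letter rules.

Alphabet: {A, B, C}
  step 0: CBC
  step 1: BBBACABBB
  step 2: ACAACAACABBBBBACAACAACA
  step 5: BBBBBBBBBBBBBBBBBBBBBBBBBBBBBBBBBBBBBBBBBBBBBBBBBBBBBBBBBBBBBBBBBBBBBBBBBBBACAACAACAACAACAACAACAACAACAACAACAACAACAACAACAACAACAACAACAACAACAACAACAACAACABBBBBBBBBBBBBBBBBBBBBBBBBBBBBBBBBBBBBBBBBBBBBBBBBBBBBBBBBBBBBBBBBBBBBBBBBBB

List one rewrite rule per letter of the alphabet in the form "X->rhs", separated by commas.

A->B, B->ACA, C->BBB

  step 1 ⇒ step 2: BBBACABBB ⇒ ACA·ACA·ACA·B·BBB·B·ACA·ACA·ACA
    A ↦ B
    B ↦ ACA
    C ↦ BBB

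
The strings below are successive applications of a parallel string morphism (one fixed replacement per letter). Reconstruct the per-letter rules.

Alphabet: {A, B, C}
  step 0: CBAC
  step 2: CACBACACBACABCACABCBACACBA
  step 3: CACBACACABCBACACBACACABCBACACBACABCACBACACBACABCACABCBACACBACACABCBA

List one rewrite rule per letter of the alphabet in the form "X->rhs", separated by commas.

  step 2 ⇒ step 3: CACBACACBACABCACABCBACACBA ⇒ CA·CBA·CA·CAB·CBA·CA·CBA·CA·CAB·CBA·CA·CBA·CAB·CA·CBA·CA·CBA·CAB·CA·CAB·CBA·CA·CBA·CA·CAB·CBA
    A ↦ CBA
    B ↦ CAB
    C ↦ CA

A->CBA, B->CAB, C->CA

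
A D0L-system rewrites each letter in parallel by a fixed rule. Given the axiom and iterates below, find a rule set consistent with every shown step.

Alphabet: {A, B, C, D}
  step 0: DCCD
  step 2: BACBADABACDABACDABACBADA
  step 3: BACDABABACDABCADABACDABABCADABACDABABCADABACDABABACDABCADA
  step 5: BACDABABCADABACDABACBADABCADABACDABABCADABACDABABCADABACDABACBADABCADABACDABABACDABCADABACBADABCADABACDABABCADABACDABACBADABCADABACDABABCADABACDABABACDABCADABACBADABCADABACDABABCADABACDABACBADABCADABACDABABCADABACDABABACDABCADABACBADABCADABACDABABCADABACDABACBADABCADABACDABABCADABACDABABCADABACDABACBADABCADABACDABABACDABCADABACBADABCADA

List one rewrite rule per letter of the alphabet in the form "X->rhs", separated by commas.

  step 2 ⇒ step 3: BACBADABACDABACDABACBADA ⇒ BAC·DA·BA·BAC·DA·BCA·DA·BAC·DA·BA·BCA·DA·BAC·DA·BA·BCA·DA·BAC·DA·BA·BAC·DA·BCA·DA
    A ↦ DA
    B ↦ BAC
    C ↦ BA
    D ↦ BCA

A->DA, B->BAC, C->BA, D->BCA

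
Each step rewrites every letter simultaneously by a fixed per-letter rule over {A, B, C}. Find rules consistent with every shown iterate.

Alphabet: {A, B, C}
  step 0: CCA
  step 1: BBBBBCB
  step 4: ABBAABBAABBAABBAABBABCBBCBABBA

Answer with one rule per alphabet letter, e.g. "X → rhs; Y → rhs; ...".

A->BCB, B->A, C->BB

  step 0 ⇒ step 1: CCA ⇒ BB·BB·BCB
    A ↦ BCB
    C ↦ BB
    B ↦ A  (constrained at step 1)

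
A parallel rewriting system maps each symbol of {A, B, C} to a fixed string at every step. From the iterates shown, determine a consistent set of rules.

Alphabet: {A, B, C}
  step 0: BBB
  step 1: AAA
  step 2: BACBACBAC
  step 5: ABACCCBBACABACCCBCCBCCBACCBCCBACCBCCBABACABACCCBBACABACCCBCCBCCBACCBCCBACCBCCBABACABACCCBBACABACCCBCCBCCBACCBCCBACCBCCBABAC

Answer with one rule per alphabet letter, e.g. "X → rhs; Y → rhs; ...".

A->BAC, B->A, C->CCB

  step 1 ⇒ step 2: AAA ⇒ BAC·BAC·BAC
    A ↦ BAC
  step 0 ⇒ step 1: BBB ⇒ A·A·A
    B ↦ A
    C ↦ CCB  (constrained at step 2)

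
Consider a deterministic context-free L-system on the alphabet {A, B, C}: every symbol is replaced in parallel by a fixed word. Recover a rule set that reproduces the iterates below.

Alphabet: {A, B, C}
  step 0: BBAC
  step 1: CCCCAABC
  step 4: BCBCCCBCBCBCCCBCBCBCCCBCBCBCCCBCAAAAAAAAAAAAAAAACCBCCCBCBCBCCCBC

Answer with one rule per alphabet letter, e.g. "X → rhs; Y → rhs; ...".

A->AA, B->CC, C->BC

  step 0 ⇒ step 1: BBAC ⇒ CC·CC·AA·BC
    A ↦ AA
    B ↦ CC
    C ↦ BC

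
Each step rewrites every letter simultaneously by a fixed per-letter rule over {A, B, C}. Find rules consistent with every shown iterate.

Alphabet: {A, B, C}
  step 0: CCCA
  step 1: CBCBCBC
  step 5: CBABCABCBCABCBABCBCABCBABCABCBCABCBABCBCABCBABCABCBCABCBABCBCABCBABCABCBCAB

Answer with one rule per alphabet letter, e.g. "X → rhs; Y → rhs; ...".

  step 0 ⇒ step 1: CCCA ⇒ CB·CB·CB·C
    A ↦ C
    C ↦ CB
    B ↦ AB  (constrained at step 1)

A->C, B->AB, C->CB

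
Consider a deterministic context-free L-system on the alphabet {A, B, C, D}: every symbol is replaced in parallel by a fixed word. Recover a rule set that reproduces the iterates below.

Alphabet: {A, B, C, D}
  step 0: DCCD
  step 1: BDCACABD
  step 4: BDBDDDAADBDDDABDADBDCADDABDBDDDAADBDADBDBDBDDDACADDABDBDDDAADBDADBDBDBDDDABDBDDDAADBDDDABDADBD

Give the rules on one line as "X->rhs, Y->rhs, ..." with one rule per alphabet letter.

  step 0 ⇒ step 1: DCCD ⇒ BD·CA·CA·BD
    C ↦ CA
    D ↦ BD
    A ↦ DDA  (constrained at step 1)
    B ↦ AD  (constrained at step 1)

A->DDA, B->AD, C->CA, D->BD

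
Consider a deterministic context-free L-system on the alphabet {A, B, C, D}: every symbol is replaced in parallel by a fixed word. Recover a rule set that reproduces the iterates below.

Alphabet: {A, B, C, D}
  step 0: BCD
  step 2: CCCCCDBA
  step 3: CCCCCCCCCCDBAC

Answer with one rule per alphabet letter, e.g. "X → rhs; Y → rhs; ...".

A->C, B->A, C->CC, D->DB

  step 2 ⇒ step 3: CCCCCDBA ⇒ CC·CC·CC·CC·CC·DB·A·C
    A ↦ C
    B ↦ A
    C ↦ CC
    D ↦ DB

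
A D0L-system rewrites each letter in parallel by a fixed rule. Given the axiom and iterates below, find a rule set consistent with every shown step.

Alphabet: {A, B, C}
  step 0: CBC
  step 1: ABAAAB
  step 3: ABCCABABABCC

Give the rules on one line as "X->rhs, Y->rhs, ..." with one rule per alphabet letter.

A->C, B->AA, C->AB

  step 0 ⇒ step 1: CBC ⇒ AB·AA·AB
    B ↦ AA
    C ↦ AB
    A ↦ C  (constrained at step 1)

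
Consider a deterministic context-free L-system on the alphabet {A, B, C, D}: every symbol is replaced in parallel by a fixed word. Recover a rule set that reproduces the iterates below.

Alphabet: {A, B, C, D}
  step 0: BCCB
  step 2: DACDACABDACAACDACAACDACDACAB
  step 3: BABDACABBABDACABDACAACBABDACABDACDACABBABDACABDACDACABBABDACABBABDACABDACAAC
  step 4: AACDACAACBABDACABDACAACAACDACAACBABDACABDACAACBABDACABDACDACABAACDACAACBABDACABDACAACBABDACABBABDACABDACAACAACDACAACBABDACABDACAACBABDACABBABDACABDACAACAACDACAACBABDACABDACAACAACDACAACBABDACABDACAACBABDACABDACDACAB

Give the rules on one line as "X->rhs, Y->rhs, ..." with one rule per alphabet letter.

  step 3 ⇒ step 4: BABDACABBABDACABDACAACBABDACABDACDACABBABDACABDACDACABBABDACABBABDACABDACAAC ⇒ AAC·DAC·AAC·BAB·DAC·AB·DAC·AAC·AAC·DAC·AAC·BAB·DAC·AB·DAC·AAC·BAB·DAC·AB·DAC·DAC·AB·AAC·DAC·AAC·BAB·DAC·AB·DAC·AAC·BAB·DAC·AB·BAB·DAC·AB·DAC·AAC·AAC·DAC·AAC·BAB·DAC·AB·DAC·AAC·BAB·DAC·AB·BAB·DAC·AB·DAC·AAC·AAC·DAC·AAC·BAB·DAC·AB·DAC·AAC·AAC·DAC·AAC·BAB·DAC·AB·DAC·AAC·BAB·DAC·AB·DAC·DAC·AB
    A ↦ DAC
    B ↦ AAC
    C ↦ AB
    D ↦ BAB

A->DAC, B->AAC, C->AB, D->BAB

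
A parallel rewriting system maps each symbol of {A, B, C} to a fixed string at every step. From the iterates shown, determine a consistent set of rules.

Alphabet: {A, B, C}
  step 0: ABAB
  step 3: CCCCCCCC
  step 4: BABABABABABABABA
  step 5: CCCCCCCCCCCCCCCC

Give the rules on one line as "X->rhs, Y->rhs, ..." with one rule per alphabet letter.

  step 4 ⇒ step 5: BABABABABABABABA ⇒ C·C·C·C·C·C·C·C·C·C·C·C·C·C·C·C
    A ↦ C
    B ↦ C
  step 3 ⇒ step 4: CCCCCCCC ⇒ BA·BA·BA·BA·BA·BA·BA·BA
    C ↦ BA

A->C, B->C, C->BA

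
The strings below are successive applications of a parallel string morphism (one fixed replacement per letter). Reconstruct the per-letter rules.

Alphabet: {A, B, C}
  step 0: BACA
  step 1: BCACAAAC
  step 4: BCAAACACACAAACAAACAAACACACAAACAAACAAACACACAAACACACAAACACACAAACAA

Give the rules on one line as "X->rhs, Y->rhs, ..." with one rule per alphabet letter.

  step 0 ⇒ step 1: BACA ⇒ BC·AC·AA·AC
    A ↦ AC
    B ↦ BC
    C ↦ AA

A->AC, B->BC, C->AA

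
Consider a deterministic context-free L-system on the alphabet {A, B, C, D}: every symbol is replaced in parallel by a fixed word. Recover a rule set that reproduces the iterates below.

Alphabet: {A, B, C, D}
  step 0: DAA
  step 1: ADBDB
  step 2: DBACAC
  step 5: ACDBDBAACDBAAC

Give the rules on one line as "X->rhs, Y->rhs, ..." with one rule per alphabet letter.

A->DB, B->C, C->A, D->A

  step 1 ⇒ step 2: ADBDB ⇒ DB·A·C·A·C
    A ↦ DB
    B ↦ C
    D ↦ A
    C ↦ A  (constrained at step 2)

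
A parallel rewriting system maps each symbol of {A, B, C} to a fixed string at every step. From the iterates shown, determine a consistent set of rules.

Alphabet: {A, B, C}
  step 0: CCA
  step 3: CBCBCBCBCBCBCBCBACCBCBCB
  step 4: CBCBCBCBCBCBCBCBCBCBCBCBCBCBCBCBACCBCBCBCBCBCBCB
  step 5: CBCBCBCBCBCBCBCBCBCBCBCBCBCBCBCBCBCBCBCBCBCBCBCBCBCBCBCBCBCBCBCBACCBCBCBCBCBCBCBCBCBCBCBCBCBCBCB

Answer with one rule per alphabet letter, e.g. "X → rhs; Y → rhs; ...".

A->AC, B->CB, C->CB

  step 4 ⇒ step 5: CBCBCBCBCBCBCBCBCBCBCBCBCBCBCBCBACCBCBCBCBCBCBCB ⇒ CB·CB·CB·CB·CB·CB·CB·CB·CB·CB·CB·CB·CB·CB·CB·CB·CB·CB·CB·CB·CB·CB·CB·CB·CB·CB·CB·CB·CB·CB·CB·CB·AC·CB·CB·CB·CB·CB·CB·CB·CB·CB·CB·CB·CB·CB·CB·CB
    A ↦ AC
    B ↦ CB
    C ↦ CB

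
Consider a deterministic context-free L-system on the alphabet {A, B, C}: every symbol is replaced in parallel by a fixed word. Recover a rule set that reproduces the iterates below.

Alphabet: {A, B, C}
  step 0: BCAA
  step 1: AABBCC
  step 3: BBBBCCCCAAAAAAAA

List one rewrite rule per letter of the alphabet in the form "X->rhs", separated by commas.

  step 0 ⇒ step 1: BCAA ⇒ AA·BB·C·C
    A ↦ C
    B ↦ AA
    C ↦ BB

A->C, B->AA, C->BB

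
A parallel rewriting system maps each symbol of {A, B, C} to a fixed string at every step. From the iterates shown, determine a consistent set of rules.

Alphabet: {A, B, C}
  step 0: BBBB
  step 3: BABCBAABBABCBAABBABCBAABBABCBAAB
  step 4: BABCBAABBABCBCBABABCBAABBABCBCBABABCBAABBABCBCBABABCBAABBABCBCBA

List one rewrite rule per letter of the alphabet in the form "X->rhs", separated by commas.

  step 3 ⇒ step 4: BABCBAABBABCBAABBABCBAABBABCBAAB ⇒ BA·BC·BA·AB·BA·BC·BC·BA·BA·BC·BA·AB·BA·BC·BC·BA·BA·BC·BA·AB·BA·BC·BC·BA·BA·BC·BA·AB·BA·BC·BC·BA
    A ↦ BC
    B ↦ BA
    C ↦ AB

A->BC, B->BA, C->AB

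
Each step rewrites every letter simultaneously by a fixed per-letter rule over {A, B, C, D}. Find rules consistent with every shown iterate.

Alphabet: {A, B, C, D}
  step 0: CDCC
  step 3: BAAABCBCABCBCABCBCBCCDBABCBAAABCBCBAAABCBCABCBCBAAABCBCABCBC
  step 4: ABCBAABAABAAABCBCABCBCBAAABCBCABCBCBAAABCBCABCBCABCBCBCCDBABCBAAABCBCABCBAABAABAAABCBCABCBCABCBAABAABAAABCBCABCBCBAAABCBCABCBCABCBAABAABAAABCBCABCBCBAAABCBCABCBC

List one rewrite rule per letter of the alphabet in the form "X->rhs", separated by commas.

A->BAA, B->ABC, C->BC, D->CDB

  step 3 ⇒ step 4: BAAABCBCABCBCABCBCBCCDBABCBAAABCBCBAAABCBCABCBCBAAABCBCABCBC ⇒ ABC·BAA·BAA·BAA·ABC·BC·ABC·BC·BAA·ABC·BC·ABC·BC·BAA·ABC·BC·ABC·BC·ABC·BC·BC·CDB·ABC·BAA·ABC·BC·ABC·BAA·BAA·BAA·ABC·BC·ABC·BC·ABC·BAA·BAA·BAA·ABC·BC·ABC·BC·BAA·ABC·BC·ABC·BC·ABC·BAA·BAA·BAA·ABC·BC·ABC·BC·BAA·ABC·BC·ABC·BC
    A ↦ BAA
    B ↦ ABC
    C ↦ BC
    D ↦ CDB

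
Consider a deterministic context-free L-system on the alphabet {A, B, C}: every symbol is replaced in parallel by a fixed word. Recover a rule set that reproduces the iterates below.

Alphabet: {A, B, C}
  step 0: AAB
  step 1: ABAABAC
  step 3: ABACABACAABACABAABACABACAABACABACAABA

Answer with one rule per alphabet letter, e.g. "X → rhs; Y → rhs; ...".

  step 0 ⇒ step 1: AAB ⇒ ABA·ABA·C
    A ↦ ABA
    B ↦ C
    C ↦ CA  (constrained at step 1)

A->ABA, B->C, C->CA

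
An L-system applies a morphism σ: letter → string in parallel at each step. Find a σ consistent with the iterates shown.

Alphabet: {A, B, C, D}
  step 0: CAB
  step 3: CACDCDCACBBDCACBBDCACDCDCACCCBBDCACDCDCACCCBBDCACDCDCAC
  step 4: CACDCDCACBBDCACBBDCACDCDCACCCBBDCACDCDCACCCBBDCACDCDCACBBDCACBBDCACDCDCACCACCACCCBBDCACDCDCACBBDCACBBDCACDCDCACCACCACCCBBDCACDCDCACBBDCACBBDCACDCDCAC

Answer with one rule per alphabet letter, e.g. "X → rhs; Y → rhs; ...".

A->DCD, B->C, C->CAC, D->BBD

  step 3 ⇒ step 4: CACDCDCACBBDCACBBDCACDCDCACCCBBDCACDCDCACCCBBDCACDCDCAC ⇒ CAC·DCD·CAC·BBD·CAC·BBD·CAC·DCD·CAC·C·C·BBD·CAC·DCD·CAC·C·C·BBD·CAC·DCD·CAC·BBD·CAC·BBD·CAC·DCD·CAC·CAC·CAC·C·C·BBD·CAC·DCD·CAC·BBD·CAC·BBD·CAC·DCD·CAC·CAC·CAC·C·C·BBD·CAC·DCD·CAC·BBD·CAC·BBD·CAC·DCD·CAC
    A ↦ DCD
    B ↦ C
    C ↦ CAC
    D ↦ BBD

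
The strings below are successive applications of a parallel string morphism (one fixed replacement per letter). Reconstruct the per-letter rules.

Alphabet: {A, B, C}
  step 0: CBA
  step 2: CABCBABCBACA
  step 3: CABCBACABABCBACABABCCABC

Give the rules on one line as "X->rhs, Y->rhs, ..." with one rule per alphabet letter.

A->BC, B->BA, C->CA

  step 2 ⇒ step 3: CABCBABCBACA ⇒ CA·BC·BA·CA·BA·BC·BA·CA·BA·BC·CA·BC
    A ↦ BC
    B ↦ BA
    C ↦ CA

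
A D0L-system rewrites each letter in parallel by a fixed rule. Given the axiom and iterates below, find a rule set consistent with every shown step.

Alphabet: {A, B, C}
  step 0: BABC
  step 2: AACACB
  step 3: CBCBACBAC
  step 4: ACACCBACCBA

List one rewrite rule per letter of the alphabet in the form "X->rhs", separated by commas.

A->CB, B->C, C->A

  step 3 ⇒ step 4: CBCBACBAC ⇒ A·C·A·C·CB·A·C·CB·A
    A ↦ CB
    B ↦ C
    C ↦ A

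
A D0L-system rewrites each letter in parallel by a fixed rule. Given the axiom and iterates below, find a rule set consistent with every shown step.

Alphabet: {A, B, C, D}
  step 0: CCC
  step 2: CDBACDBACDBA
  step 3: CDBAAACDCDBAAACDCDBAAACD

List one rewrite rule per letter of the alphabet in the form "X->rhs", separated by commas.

  step 2 ⇒ step 3: CDBACDBACDBA ⇒ CD·BA·AA·CD·CD·BA·AA·CD·CD·BA·AA·CD
    A ↦ CD
    B ↦ AA
    C ↦ CD
    D ↦ BA

A->CD, B->AA, C->CD, D->BA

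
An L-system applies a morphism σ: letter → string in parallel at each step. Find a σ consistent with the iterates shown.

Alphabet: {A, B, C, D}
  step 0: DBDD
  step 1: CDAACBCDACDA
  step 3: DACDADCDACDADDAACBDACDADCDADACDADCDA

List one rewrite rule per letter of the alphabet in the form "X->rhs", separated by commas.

  step 0 ⇒ step 1: DBDD ⇒ CDA·ACB·CDA·CDA
    B ↦ ACB
    D ↦ CDA
    A ↦ D  (constrained at step 1)
    C ↦ A  (constrained at step 1)

A->D, B->ACB, C->A, D->CDA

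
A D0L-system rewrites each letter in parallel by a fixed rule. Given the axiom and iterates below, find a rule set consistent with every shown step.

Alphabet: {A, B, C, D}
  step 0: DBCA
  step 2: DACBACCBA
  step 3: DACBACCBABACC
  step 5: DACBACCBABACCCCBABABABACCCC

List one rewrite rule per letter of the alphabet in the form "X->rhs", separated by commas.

A->C, B->C, C->BA, D->DA

  step 2 ⇒ step 3: DACBACCBA ⇒ DA·C·BA·C·C·BA·BA·C·C
    A ↦ C
    B ↦ C
    C ↦ BA
    D ↦ DA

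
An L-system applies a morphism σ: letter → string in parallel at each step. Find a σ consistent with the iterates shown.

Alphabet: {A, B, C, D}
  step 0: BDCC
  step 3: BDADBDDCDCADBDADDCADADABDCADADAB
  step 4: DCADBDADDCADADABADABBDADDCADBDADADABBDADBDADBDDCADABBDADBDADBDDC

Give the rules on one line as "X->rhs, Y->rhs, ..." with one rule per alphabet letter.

A->BD, B->DC, C->AB, D->AD

  step 3 ⇒ step 4: BDADBDDCDCADBDADDCADADABDCADADAB ⇒ DC·AD·BD·AD·DC·AD·AD·AB·AD·AB·BD·AD·DC·AD·BD·AD·AD·AB·BD·AD·BD·AD·BD·DC·AD·AB·BD·AD·BD·AD·BD·DC
    A ↦ BD
    B ↦ DC
    C ↦ AB
    D ↦ AD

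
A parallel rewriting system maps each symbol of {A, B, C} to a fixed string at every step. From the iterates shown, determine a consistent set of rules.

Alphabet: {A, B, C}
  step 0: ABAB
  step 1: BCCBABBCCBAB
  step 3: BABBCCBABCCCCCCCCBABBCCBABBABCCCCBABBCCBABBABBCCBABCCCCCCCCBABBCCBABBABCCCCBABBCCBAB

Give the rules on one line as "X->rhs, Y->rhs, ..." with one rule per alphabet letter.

  step 0 ⇒ step 1: ABAB ⇒ BCC·BAB·BCC·BAB
    A ↦ BCC
    B ↦ BAB
    C ↦ CC  (constrained at step 1)

A->BCC, B->BAB, C->CC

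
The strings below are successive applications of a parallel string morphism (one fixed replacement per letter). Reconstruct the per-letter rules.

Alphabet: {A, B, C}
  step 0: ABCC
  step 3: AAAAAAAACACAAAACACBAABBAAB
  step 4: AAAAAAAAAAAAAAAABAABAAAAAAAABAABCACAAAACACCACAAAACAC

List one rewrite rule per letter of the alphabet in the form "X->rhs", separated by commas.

  step 3 ⇒ step 4: AAAAAAAACACAAAACACBAABBAAB ⇒ AA·AA·AA·AA·AA·AA·AA·AA·B·AA·B·AA·AA·AA·AA·B·AA·B·CAC·AA·AA·CAC·CAC·AA·AA·CAC
    A ↦ AA
    B ↦ CAC
    C ↦ B

A->AA, B->CAC, C->B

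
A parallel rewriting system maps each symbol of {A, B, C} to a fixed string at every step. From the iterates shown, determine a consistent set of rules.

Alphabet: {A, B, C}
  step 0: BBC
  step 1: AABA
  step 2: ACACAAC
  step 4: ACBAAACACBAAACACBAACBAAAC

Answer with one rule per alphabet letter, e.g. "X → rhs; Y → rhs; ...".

A->AC, B->A, C->BA

  step 1 ⇒ step 2: AABA ⇒ AC·AC·A·AC
    A ↦ AC
    B ↦ A
  step 0 ⇒ step 1: BBC ⇒ A·A·BA
    C ↦ BA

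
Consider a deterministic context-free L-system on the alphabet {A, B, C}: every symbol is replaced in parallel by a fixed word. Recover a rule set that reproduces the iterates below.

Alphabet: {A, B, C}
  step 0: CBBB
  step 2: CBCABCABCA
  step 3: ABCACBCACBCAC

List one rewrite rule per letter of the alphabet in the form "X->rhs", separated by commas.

  step 2 ⇒ step 3: CBCABCABCA ⇒ A·BC·A·C·BC·A·C·BC·A·C
    A ↦ C
    B ↦ BC
    C ↦ A

A->C, B->BC, C->A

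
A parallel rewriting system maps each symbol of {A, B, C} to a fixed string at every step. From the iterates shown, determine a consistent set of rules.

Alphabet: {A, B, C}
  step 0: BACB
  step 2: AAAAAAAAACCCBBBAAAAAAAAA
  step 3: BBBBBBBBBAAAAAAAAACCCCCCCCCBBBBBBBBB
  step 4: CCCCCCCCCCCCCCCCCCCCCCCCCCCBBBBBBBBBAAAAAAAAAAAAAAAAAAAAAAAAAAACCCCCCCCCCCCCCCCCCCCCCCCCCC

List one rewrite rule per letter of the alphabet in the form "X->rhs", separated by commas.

A->B, B->CCC, C->AAA

  step 3 ⇒ step 4: BBBBBBBBBAAAAAAAAACCCCCCCCCBBBBBBBBB ⇒ CCC·CCC·CCC·CCC·CCC·CCC·CCC·CCC·CCC·B·B·B·B·B·B·B·B·B·AAA·AAA·AAA·AAA·AAA·AAA·AAA·AAA·AAA·CCC·CCC·CCC·CCC·CCC·CCC·CCC·CCC·CCC
    A ↦ B
    B ↦ CCC
    C ↦ AAA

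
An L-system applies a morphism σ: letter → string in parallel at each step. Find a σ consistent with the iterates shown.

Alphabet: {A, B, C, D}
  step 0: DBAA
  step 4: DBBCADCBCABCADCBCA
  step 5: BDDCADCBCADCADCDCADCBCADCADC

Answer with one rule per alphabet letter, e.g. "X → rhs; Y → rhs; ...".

A->DC, B->D, C->CA, D->B

  step 4 ⇒ step 5: DBBCADCBCABCADCBCA ⇒ B·D·D·CA·DC·B·CA·D·CA·DC·D·CA·DC·B·CA·D·CA·DC
    A ↦ DC
    B ↦ D
    C ↦ CA
    D ↦ B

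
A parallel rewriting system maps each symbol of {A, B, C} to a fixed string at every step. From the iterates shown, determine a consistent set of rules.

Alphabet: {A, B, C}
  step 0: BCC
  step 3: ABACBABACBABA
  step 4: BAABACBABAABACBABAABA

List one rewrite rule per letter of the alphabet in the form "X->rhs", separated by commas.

  step 3 ⇒ step 4: ABACBABACBABA ⇒ BA·A·BA·CB·A·BA·A·BA·CB·A·BA·A·BA
    A ↦ BA
    B ↦ A
    C ↦ CB

A->BA, B->A, C->CB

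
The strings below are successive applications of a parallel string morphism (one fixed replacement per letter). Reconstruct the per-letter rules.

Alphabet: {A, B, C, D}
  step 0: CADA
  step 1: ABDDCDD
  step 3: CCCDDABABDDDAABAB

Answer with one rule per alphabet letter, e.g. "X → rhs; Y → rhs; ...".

A->DD, B->DA, C->AB, D->C

  step 0 ⇒ step 1: CADA ⇒ AB·DD·C·DD
    A ↦ DD
    C ↦ AB
    D ↦ C
    B ↦ DA  (constrained at step 1)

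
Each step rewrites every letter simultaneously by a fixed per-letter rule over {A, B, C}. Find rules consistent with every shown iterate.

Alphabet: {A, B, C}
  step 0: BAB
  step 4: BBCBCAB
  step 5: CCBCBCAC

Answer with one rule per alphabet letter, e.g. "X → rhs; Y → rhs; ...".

A->CA, B->C, C->B

  step 4 ⇒ step 5: BBCBCAB ⇒ C·C·B·C·B·CA·C
    A ↦ CA
    B ↦ C
    C ↦ B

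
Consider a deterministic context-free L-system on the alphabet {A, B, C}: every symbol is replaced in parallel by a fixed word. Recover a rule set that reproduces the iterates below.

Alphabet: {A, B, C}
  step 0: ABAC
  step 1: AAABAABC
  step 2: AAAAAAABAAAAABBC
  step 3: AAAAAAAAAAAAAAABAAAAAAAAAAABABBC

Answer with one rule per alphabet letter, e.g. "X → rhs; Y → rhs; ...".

A->AA, B->AB, C->BC

  step 2 ⇒ step 3: AAAAAAABAAAAABBC ⇒ AA·AA·AA·AA·AA·AA·AA·AB·AA·AA·AA·AA·AA·AB·AB·BC
    A ↦ AA
    B ↦ AB
    C ↦ BC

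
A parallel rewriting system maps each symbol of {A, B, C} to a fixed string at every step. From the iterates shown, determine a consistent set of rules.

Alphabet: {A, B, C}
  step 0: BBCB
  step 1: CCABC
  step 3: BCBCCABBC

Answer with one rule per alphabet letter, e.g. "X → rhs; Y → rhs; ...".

A->B, B->C, C->AB

  step 0 ⇒ step 1: BBCB ⇒ C·C·AB·C
    B ↦ C
    C ↦ AB
    A ↦ B  (constrained at step 1)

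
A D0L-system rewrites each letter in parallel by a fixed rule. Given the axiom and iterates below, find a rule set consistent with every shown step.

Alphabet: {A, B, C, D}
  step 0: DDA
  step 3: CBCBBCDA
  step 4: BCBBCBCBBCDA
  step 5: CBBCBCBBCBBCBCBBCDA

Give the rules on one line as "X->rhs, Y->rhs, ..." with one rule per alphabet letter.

A->DA, B->CB, C->B, D->C

  step 4 ⇒ step 5: BCBBCBCBBCDA ⇒ CB·B·CB·CB·B·CB·B·CB·CB·B·C·DA
    A ↦ DA
    B ↦ CB
    C ↦ B
    D ↦ C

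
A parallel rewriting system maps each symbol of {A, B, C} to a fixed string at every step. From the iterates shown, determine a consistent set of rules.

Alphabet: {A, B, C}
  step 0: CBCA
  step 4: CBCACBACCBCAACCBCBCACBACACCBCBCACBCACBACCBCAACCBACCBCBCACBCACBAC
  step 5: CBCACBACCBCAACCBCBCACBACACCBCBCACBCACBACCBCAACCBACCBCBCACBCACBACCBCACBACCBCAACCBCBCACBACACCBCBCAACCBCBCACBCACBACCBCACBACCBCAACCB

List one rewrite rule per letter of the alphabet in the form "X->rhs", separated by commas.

  step 4 ⇒ step 5: CBCACBACCBCAACCBCBCACBACACCBCBCACBCACBACCBCAACCBACCBCBCACBCACBAC ⇒ CB·CA·CB·AC·CB·CA·AC·CB·CB·CA·CB·AC·AC·CB·CB·CA·CB·CA·CB·AC·CB·CA·AC·CB·AC·CB·CB·CA·CB·CA·CB·AC·CB·CA·CB·AC·CB·CA·AC·CB·CB·CA·CB·AC·AC·CB·CB·CA·AC·CB·CB·CA·CB·CA·CB·AC·CB·CA·CB·AC·CB·CA·AC·CB
    A ↦ AC
    B ↦ CA
    C ↦ CB

A->AC, B->CA, C->CB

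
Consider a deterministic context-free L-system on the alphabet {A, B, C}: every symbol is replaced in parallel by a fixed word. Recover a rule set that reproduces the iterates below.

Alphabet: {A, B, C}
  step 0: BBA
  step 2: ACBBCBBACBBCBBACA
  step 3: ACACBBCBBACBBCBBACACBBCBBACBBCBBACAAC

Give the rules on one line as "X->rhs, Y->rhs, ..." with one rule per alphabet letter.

A->AC, B->CBB, C->A

  step 2 ⇒ step 3: ACBBCBBACBBCBBACA ⇒ AC·A·CBB·CBB·A·CBB·CBB·AC·A·CBB·CBB·A·CBB·CBB·AC·A·AC
    A ↦ AC
    B ↦ CBB
    C ↦ A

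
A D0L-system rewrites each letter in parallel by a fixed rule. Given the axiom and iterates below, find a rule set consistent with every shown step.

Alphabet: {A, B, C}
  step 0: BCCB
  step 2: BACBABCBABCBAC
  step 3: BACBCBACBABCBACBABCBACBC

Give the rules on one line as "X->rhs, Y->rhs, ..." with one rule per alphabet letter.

  step 2 ⇒ step 3: BACBABCBABCBAC ⇒ BA·C·BC·BA·C·BA·BC·BA·C·BA·BC·BA·C·BC
    A ↦ C
    B ↦ BA
    C ↦ BC

A->C, B->BA, C->BC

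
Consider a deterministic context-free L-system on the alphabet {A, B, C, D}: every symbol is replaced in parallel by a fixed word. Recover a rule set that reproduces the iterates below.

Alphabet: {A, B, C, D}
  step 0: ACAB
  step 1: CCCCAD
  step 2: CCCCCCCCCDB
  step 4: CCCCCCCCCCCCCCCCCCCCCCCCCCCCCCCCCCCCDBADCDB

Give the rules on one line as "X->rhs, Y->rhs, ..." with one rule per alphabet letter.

  step 1 ⇒ step 2: CCCCAD ⇒ CC·CC·CC·CC·C·DB
    A ↦ C
    C ↦ CC
    D ↦ DB
  step 0 ⇒ step 1: ACAB ⇒ C·CC·C·AD
    B ↦ AD

A->C, B->AD, C->CC, D->DB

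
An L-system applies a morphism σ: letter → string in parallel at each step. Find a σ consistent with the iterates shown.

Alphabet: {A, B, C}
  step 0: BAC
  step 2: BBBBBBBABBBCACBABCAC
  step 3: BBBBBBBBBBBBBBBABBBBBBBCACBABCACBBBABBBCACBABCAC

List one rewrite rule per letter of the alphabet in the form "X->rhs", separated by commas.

A->BAB, B->BB, C->CAC

  step 2 ⇒ step 3: BBBBBBBABBBCACBABCAC ⇒ BB·BB·BB·BB·BB·BB·BB·BAB·BB·BB·BB·CAC·BAB·CAC·BB·BAB·BB·CAC·BAB·CAC
    A ↦ BAB
    B ↦ BB
    C ↦ CAC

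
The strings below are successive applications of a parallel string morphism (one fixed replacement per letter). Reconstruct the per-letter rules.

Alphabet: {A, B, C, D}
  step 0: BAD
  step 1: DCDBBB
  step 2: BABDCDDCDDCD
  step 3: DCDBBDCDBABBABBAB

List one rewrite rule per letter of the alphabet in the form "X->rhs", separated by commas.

  step 2 ⇒ step 3: BABDCDDCDDCD ⇒ DCD·BB·DCD·B·A·B·B·A·B·B·A·B
    A ↦ BB
    B ↦ DCD
    C ↦ A
    D ↦ B

A->BB, B->DCD, C->A, D->B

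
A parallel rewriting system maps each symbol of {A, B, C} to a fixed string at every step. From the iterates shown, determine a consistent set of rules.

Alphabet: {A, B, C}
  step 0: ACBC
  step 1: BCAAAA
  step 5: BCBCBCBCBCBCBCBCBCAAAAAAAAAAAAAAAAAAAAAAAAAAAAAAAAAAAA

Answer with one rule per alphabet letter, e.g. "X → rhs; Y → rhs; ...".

A->BC, B->AA, C->A

  step 0 ⇒ step 1: ACBC ⇒ BC·A·AA·A
    A ↦ BC
    B ↦ AA
    C ↦ A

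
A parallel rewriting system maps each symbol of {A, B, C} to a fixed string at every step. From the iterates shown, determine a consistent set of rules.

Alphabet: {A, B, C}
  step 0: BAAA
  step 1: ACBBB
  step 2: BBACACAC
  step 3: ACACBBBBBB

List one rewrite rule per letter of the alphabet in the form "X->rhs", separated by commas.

A->B, B->AC, C->B

  step 2 ⇒ step 3: BBACACAC ⇒ AC·AC·B·B·B·B·B·B
    A ↦ B
    B ↦ AC
    C ↦ B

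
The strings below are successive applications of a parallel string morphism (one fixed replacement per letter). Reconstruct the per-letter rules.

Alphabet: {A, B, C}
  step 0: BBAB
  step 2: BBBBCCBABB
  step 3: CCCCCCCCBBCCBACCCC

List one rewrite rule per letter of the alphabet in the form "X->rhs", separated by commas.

A->BA, B->CC, C->B

  step 2 ⇒ step 3: BBBBCCBABB ⇒ CC·CC·CC·CC·B·B·CC·BA·CC·CC
    A ↦ BA
    B ↦ CC
    C ↦ B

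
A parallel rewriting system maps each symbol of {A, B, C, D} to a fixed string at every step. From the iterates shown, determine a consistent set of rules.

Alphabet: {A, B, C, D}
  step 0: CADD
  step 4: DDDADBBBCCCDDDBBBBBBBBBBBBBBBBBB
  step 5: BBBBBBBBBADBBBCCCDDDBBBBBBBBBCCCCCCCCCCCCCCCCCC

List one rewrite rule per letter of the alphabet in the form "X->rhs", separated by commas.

A->AD, B->C, C->D, D->BBB

  step 4 ⇒ step 5: DDDADBBBCCCDDDBBBBBBBBBBBBBBBBBB ⇒ BBB·BBB·BBB·AD·BBB·C·C·C·D·D·D·BBB·BBB·BBB·C·C·C·C·C·C·C·C·C·C·C·C·C·C·C·C·C·C
    A ↦ AD
    B ↦ C
    C ↦ D
    D ↦ BBB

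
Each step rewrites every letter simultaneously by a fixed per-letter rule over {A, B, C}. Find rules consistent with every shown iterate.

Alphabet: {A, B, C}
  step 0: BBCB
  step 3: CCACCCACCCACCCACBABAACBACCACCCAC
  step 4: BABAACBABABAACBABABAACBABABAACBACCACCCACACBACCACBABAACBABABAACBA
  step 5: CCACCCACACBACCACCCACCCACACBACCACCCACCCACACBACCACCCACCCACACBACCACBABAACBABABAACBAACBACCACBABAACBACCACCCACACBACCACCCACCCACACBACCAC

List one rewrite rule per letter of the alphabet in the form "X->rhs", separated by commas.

A->AC, B->CC, C->BA

  step 4 ⇒ step 5: BABAACBABABAACBABABAACBABABAACBACCACCCACACBACCACBABAACBABABAACBA ⇒ CC·AC·CC·AC·AC·BA·CC·AC·CC·AC·CC·AC·AC·BA·CC·AC·CC·AC·CC·AC·AC·BA·CC·AC·CC·AC·CC·AC·AC·BA·CC·AC·BA·BA·AC·BA·BA·BA·AC·BA·AC·BA·CC·AC·BA·BA·AC·BA·CC·AC·CC·AC·AC·BA·CC·AC·CC·AC·CC·AC·AC·BA·CC·AC
    A ↦ AC
    B ↦ CC
    C ↦ BA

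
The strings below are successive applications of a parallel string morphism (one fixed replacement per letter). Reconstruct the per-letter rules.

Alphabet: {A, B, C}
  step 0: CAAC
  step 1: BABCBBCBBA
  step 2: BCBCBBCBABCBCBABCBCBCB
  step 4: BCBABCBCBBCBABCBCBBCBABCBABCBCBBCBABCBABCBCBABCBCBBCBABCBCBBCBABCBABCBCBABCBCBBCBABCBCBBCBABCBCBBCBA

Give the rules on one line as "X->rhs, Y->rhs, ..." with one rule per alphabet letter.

A->BCB, B->BC, C->BA

  step 1 ⇒ step 2: BABCBBCBBA ⇒ BC·BCB·BC·BA·BC·BC·BA·BC·BC·BCB
    A ↦ BCB
    B ↦ BC
    C ↦ BA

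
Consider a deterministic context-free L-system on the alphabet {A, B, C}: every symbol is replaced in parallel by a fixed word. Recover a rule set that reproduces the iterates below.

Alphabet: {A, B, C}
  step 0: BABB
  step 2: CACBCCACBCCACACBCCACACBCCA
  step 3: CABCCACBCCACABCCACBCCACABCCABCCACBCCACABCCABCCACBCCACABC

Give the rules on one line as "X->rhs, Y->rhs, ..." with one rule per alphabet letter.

  step 2 ⇒ step 3: CACBCCACBCCACACBCCACACBCCA ⇒ CA·BC·CA·CBC·CA·CA·BC·CA·CBC·CA·CA·BC·CA·BC·CA·CBC·CA·CA·BC·CA·BC·CA·CBC·CA·CA·BC
    A ↦ BC
    B ↦ CBC
    C ↦ CA

A->BC, B->CBC, C->CA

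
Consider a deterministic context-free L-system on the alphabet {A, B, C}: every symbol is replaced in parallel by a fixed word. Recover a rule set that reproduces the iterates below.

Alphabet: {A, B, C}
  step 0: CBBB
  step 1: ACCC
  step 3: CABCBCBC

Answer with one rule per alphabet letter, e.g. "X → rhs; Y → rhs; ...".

  step 0 ⇒ step 1: CBBB ⇒ A·C·C·C
    B ↦ C
    C ↦ A
    A ↦ BC  (constrained at step 1)

A->BC, B->C, C->A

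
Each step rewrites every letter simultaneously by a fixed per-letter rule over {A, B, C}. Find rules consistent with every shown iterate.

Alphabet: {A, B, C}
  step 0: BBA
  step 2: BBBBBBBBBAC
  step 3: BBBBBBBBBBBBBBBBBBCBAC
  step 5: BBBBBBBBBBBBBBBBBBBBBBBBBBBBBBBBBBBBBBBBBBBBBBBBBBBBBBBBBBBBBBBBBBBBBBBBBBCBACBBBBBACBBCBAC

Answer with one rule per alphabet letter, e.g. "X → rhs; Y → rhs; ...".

A->C, B->BB, C->BAC

  step 2 ⇒ step 3: BBBBBBBBBAC ⇒ BB·BB·BB·BB·BB·BB·BB·BB·BB·C·BAC
    A ↦ C
    B ↦ BB
    C ↦ BAC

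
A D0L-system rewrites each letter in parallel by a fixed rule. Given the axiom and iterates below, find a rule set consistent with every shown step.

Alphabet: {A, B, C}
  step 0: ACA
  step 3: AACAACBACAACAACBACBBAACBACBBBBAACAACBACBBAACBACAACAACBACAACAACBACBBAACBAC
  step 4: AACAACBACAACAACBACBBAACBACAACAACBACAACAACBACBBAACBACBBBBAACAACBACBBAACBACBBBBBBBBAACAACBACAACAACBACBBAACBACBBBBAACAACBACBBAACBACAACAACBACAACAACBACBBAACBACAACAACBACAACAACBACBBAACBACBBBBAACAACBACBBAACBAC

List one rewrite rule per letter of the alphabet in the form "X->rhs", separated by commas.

  step 3 ⇒ step 4: AACAACBACAACAACBACBBAACBACBBBBAACAACBACBBAACBACAACAACBACAACAACBACBBAACBAC ⇒ AAC·AAC·BAC·AAC·AAC·BAC·BB·AAC·BAC·AAC·AAC·BAC·AAC·AAC·BAC·BB·AAC·BAC·BB·BB·AAC·AAC·BAC·BB·AAC·BAC·BB·BB·BB·BB·AAC·AAC·BAC·AAC·AAC·BAC·BB·AAC·BAC·BB·BB·AAC·AAC·BAC·BB·AAC·BAC·AAC·AAC·BAC·AAC·AAC·BAC·BB·AAC·BAC·AAC·AAC·BAC·AAC·AAC·BAC·BB·AAC·BAC·BB·BB·AAC·AAC·BAC·BB·AAC·BAC
    A ↦ AAC
    B ↦ BB
    C ↦ BAC

A->AAC, B->BB, C->BAC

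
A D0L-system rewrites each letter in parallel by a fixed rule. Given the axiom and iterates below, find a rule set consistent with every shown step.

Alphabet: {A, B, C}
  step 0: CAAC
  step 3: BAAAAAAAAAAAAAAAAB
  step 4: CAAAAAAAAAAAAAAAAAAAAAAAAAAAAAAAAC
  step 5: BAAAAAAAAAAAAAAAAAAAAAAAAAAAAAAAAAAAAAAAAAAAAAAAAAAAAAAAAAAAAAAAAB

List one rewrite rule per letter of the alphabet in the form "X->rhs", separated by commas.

A->AA, B->C, C->B

  step 4 ⇒ step 5: CAAAAAAAAAAAAAAAAAAAAAAAAAAAAAAAAC ⇒ B·AA·AA·AA·AA·AA·AA·AA·AA·AA·AA·AA·AA·AA·AA·AA·AA·AA·AA·AA·AA·AA·AA·AA·AA·AA·AA·AA·AA·AA·AA·AA·AA·B
    A ↦ AA
    C ↦ B
  step 3 ⇒ step 4: BAAAAAAAAAAAAAAAAB ⇒ C·AA·AA·AA·AA·AA·AA·AA·AA·AA·AA·AA·AA·AA·AA·AA·AA·C
    B ↦ C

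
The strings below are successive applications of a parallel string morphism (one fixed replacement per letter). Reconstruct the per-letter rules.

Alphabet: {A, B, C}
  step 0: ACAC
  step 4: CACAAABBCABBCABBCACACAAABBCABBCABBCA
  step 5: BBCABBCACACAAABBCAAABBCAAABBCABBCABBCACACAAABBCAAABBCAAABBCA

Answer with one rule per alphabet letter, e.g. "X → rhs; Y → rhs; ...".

  step 4 ⇒ step 5: CACAAABBCABBCABBCACACAAABBCABBCABBCA ⇒ BB·CA·BB·CA·CA·CA·A·A·BB·CA·A·A·BB·CA·A·A·BB·CA·BB·CA·BB·CA·CA·CA·A·A·BB·CA·A·A·BB·CA·A·A·BB·CA
    A ↦ CA
    B ↦ A
    C ↦ BB

A->CA, B->A, C->BB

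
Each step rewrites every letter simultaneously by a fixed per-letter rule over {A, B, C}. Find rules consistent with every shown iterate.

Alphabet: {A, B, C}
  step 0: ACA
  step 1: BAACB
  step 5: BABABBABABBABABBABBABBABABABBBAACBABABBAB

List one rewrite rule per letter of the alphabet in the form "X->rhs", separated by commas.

A->B, B->AB, C->AAC

  step 0 ⇒ step 1: ACA ⇒ B·AAC·B
    A ↦ B
    C ↦ AAC
    B ↦ AB  (constrained at step 1)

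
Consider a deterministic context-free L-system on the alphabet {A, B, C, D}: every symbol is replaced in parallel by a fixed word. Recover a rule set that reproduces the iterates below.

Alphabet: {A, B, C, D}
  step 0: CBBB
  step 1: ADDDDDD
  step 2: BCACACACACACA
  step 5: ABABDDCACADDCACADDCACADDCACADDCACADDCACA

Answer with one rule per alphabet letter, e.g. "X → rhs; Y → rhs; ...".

A->B, B->DD, C->A, D->CA

  step 1 ⇒ step 2: ADDDDDD ⇒ B·CA·CA·CA·CA·CA·CA
    A ↦ B
    D ↦ CA
  step 0 ⇒ step 1: CBBB ⇒ A·DD·DD·DD
    B ↦ DD
  step 0 ⇒ step 1: CBBB ⇒ A·DD·DD·DD
    C ↦ A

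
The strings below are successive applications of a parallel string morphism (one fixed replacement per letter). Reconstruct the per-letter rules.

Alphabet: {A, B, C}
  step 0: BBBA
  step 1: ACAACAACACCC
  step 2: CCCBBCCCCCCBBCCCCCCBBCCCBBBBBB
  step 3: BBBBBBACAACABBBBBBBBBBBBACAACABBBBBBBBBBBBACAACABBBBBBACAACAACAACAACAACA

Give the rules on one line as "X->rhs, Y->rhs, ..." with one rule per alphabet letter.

  step 2 ⇒ step 3: CCCBBCCCCCCBBCCCCCCBBCCCBBBBBB ⇒ BB·BB·BB·ACA·ACA·BB·BB·BB·BB·BB·BB·ACA·ACA·BB·BB·BB·BB·BB·BB·ACA·ACA·BB·BB·BB·ACA·ACA·ACA·ACA·ACA·ACA
    B ↦ ACA
    C ↦ BB
  step 0 ⇒ step 1: BBBA ⇒ ACA·ACA·ACA·CCC
    A ↦ CCC

A->CCC, B->ACA, C->BB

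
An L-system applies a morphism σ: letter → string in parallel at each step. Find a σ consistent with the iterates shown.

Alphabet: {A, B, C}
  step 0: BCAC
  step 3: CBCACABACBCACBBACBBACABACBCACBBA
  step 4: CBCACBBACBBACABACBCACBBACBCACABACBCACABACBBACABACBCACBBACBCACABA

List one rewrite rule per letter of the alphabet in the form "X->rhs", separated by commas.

  step 3 ⇒ step 4: CBCACABACBCACBBACBBACABACBCACBBA ⇒ CB·CA·CB·BA·CB·BA·CA·BA·CB·CA·CB·BA·CB·CA·CA·BA·CB·CA·CA·BA·CB·BA·CA·BA·CB·CA·CB·BA·CB·CA·CA·BA
    A ↦ BA
    B ↦ CA
    C ↦ CB

A->BA, B->CA, C->CB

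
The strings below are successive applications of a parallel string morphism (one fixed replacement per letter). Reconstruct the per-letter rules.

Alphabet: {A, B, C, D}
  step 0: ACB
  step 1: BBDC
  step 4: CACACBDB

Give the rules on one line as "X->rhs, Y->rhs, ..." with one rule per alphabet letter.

  step 0 ⇒ step 1: ACB ⇒ B·BD·C
    A ↦ B
    B ↦ C
    C ↦ BD
    D ↦ A  (constrained at step 1)

A->B, B->C, C->BD, D->A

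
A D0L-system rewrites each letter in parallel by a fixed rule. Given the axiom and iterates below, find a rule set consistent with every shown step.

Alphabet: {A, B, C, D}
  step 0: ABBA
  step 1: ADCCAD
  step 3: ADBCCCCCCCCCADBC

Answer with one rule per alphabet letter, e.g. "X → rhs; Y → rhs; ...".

  step 0 ⇒ step 1: ABBA ⇒ AD·C·C·AD
    A ↦ AD
    B ↦ C
    C ↦ CC  (constrained at step 1)
    D ↦ B  (constrained at step 1)

A->AD, B->C, C->CC, D->B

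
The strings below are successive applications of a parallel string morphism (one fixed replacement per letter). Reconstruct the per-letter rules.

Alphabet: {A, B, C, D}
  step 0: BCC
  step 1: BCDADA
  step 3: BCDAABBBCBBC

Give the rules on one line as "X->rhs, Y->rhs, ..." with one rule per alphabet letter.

A->B, B->BC, C->DA, D->A

  step 0 ⇒ step 1: BCC ⇒ BC·DA·DA
    B ↦ BC
    C ↦ DA
    A ↦ B  (constrained at step 1)
    D ↦ A  (constrained at step 1)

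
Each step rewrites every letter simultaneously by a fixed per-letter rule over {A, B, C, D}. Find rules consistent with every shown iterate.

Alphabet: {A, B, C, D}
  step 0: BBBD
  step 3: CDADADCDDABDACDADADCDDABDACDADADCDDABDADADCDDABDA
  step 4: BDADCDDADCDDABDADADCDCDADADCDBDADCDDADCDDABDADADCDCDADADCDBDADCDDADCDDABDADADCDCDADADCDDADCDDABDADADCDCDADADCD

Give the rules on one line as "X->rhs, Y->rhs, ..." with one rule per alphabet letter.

  step 3 ⇒ step 4: CDADADCDDABDACDADADCDDABDACDADADCDDABDADADCDDABDA ⇒ B·DA·DCD·DA·DCD·DA·B·DA·DA·DCD·CDA·DA·DCD·B·DA·DCD·DA·DCD·DA·B·DA·DA·DCD·CDA·DA·DCD·B·DA·DCD·DA·DCD·DA·B·DA·DA·DCD·CDA·DA·DCD·DA·DCD·DA·B·DA·DA·DCD·CDA·DA·DCD
    A ↦ DCD
    B ↦ CDA
    C ↦ B
    D ↦ DA

A->DCD, B->CDA, C->B, D->DA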